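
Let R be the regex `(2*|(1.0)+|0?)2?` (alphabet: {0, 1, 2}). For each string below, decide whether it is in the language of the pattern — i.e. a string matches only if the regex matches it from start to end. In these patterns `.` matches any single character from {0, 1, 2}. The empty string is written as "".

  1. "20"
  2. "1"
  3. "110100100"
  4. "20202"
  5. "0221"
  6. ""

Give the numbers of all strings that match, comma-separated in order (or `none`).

1 → no match
2 → no match
3 → match
4 → no match
5 → no match
6 → match

3, 6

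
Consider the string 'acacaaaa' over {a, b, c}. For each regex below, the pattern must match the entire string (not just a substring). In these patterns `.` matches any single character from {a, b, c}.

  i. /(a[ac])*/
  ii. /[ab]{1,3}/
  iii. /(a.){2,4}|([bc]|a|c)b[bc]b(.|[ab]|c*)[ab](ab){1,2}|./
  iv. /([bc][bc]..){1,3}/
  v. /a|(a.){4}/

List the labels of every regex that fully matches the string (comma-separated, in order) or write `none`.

i, iii, v

i → match
ii → no match
iii → match
iv → no match
v → match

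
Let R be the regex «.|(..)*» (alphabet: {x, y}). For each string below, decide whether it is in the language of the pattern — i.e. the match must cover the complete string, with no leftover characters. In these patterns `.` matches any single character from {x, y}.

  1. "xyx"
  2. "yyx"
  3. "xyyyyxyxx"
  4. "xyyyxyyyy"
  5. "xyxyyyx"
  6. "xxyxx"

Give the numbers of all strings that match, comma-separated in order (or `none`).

none

1 → no match
2 → no match
3 → no match
4 → no match
5 → no match
6 → no match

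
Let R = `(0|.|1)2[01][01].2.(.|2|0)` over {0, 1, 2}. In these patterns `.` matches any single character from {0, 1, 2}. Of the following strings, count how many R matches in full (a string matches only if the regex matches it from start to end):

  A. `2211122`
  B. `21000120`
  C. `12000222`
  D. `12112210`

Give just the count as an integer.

A → no match
B → no match
C → match
D → match
Total matched: 2

2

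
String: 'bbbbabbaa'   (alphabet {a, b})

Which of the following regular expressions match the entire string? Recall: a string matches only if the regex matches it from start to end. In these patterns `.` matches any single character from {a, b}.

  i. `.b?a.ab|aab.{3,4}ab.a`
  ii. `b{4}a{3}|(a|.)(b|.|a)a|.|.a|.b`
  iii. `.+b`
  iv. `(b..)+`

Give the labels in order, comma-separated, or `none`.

i → no match
ii → no match
iii → no match — must end with 'b'
iv → match

iv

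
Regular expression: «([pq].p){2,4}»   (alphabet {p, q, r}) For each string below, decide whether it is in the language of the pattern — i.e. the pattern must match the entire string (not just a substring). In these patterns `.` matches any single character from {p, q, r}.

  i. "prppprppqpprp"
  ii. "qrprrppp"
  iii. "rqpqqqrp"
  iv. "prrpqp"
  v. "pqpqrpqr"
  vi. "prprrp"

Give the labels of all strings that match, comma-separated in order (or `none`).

i → no match
ii → no match
iii → no match
iv → no match
v → no match — must end with "p"
vi → no match

none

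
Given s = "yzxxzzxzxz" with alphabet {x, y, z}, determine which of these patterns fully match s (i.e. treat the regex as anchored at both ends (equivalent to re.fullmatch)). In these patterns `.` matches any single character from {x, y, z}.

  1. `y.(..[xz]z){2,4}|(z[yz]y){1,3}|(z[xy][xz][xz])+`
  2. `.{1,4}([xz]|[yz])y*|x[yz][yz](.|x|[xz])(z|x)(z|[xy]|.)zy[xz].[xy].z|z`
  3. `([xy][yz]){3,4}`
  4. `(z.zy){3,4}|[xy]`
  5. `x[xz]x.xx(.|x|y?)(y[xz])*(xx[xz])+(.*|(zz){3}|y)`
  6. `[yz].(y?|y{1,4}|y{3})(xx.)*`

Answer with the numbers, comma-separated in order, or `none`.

1 → match
2 → no match
3 → no match
4 → no match
5 → no match — must start with "x"
6 → no match

1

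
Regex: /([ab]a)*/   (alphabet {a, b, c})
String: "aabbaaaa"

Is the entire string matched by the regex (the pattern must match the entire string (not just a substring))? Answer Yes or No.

No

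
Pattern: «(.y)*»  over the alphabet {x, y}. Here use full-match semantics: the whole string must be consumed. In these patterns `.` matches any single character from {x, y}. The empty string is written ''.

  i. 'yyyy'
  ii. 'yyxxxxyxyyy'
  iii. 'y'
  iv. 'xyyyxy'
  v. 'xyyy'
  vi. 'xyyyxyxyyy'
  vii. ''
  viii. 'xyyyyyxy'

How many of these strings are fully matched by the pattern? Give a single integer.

6

i → match
ii → no match
iii → no match
iv → match
v → match
vi → match
vii → match
viii → match
Total matched: 6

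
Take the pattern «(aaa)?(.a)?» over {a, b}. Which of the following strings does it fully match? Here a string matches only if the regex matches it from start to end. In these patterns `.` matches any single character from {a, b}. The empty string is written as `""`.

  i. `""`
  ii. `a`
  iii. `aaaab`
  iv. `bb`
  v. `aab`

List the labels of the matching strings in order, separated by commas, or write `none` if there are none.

i

i → match
ii → no match
iii → no match
iv → no match
v → no match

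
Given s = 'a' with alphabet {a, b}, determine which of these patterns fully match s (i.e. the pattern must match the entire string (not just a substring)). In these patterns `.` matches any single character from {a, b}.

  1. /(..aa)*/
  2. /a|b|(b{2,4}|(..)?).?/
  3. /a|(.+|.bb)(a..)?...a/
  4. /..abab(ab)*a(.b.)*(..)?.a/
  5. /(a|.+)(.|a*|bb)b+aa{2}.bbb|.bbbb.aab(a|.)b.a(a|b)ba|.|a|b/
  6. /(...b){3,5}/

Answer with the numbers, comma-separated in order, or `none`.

2, 3, 5

1 → no match
2 → match
3 → match
4 → no match
5 → match
6 → no match — must end with 'b'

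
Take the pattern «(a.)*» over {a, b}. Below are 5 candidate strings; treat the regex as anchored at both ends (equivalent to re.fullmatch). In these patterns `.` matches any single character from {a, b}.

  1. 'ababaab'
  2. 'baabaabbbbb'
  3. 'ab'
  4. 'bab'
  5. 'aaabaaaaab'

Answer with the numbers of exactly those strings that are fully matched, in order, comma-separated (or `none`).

3, 5

1 → no match
2 → no match
3 → match
4 → no match
5 → match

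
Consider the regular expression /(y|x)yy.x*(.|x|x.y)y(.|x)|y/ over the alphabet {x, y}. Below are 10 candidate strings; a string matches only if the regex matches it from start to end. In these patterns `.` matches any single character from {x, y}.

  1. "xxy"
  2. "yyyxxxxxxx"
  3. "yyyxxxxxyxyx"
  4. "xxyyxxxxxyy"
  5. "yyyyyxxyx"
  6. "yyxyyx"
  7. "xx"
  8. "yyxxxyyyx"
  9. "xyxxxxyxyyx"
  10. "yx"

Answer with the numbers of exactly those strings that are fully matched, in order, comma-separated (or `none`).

1 → no match
2 → no match
3 → no match
4 → no match
5 → no match
6 → no match
7 → no match
8 → no match
9 → no match
10 → no match

none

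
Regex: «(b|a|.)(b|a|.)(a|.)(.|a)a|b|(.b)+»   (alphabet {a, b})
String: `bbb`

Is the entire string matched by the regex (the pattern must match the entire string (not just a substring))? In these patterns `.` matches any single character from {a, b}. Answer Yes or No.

No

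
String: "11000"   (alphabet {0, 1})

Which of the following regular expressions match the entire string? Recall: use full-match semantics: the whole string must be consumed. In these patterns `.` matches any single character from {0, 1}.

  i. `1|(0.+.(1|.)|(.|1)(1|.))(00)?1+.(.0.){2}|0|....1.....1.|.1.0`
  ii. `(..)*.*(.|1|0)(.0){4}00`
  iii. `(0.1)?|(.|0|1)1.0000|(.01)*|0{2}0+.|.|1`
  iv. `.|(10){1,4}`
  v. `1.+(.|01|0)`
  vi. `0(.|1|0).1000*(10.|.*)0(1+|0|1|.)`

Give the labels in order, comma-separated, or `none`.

v

i → no match
ii → no match
iii → no match
iv → no match
v → match
vi → no match — must start with "0"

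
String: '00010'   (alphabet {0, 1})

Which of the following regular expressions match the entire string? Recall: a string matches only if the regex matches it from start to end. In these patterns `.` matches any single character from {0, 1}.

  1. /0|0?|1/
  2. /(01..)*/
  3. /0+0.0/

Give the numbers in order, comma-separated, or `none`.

3

1 → no match
2 → no match
3 → match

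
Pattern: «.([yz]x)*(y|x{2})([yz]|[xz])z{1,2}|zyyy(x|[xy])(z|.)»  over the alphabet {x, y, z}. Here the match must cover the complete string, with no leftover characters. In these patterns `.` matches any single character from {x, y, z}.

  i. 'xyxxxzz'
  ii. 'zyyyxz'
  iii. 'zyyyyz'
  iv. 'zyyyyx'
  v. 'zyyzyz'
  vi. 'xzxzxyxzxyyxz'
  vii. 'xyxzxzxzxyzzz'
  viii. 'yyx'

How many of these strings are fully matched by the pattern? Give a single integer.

i. 'xyxxxzz' → match
ii. 'zyyyxz' → match
iii. 'zyyyyz' → match
iv. 'zyyyyx' → match
v. 'zyyzyz' → no match
vi → no match
vii → match
viii. 'yyx' → no match
Total matched: 5

5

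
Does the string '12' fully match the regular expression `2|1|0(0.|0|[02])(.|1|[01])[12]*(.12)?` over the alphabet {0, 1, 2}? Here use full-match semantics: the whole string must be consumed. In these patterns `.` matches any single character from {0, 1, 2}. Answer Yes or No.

No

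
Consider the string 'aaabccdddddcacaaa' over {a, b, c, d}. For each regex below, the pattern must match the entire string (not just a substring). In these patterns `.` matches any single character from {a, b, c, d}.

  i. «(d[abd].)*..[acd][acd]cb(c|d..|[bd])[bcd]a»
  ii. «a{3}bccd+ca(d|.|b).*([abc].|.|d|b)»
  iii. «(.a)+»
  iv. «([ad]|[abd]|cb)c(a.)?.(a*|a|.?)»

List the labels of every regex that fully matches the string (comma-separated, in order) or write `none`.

i → no match
ii → match
iii → no match
iv → no match

ii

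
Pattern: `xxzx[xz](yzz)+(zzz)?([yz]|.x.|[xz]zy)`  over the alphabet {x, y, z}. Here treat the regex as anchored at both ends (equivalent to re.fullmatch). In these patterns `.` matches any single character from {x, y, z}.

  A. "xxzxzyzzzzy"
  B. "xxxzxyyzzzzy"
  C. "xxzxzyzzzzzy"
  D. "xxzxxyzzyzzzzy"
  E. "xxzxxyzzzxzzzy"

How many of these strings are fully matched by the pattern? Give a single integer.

3

A → match
B → no match — must start with "xxzx"
C → match
D → match
E → no match
Total matched: 3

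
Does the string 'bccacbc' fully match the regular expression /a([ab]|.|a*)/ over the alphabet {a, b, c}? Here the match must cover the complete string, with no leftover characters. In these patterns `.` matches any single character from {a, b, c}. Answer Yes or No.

No

Every match must start with 'a', but 'bccacbc' does not.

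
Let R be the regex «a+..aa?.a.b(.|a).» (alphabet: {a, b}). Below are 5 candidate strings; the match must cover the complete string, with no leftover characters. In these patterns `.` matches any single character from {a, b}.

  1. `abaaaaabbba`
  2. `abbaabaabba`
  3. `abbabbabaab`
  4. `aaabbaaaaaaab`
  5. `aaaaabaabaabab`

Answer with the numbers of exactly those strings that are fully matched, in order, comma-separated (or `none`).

1, 2, 5

1. `abaaaaabbba` → match
2. `abbaabaabba` → match
3. `abbabbabaab` → no match
4 → no match
5 → match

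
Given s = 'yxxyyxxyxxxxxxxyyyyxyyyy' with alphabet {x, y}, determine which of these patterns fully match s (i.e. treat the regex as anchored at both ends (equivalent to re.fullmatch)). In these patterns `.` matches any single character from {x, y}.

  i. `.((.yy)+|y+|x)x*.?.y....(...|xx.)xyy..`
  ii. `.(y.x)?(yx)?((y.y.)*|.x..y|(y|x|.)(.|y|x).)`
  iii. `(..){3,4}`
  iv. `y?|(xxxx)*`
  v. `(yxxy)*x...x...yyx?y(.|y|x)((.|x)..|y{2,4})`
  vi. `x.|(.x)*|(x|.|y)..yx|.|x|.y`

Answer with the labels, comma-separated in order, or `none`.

v

i → no match
ii → no match
iii → no match
iv → no match
v → match
vi → no match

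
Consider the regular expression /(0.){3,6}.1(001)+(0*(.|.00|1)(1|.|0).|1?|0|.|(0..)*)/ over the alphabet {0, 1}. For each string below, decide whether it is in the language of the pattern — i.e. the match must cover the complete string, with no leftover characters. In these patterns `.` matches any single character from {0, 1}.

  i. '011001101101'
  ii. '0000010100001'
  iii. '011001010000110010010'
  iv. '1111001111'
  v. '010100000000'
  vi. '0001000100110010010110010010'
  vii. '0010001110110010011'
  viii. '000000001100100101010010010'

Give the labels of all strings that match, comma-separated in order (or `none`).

i → no match
ii → no match
iii → no match
iv → no match — must start with '0'
v → no match
vi → no match
vii → no match
viii → no match

none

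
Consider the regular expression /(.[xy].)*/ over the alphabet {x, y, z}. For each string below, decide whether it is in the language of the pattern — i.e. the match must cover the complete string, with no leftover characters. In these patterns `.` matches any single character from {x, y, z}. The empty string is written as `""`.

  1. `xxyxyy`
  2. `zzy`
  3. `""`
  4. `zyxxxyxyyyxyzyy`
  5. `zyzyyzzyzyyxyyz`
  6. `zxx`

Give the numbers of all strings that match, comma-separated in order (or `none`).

1 → match
2 → no match
3 → match
4 → match
5 → match
6 → match

1, 3, 4, 5, 6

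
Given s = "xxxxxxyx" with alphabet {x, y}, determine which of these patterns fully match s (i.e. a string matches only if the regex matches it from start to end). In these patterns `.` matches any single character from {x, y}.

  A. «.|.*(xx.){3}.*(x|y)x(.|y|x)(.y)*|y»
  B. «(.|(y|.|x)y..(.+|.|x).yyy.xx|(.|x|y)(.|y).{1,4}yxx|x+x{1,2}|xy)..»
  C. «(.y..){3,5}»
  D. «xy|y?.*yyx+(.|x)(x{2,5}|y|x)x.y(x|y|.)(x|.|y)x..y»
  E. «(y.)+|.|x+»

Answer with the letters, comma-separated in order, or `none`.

A → no match
B → match
C → no match
D → no match
E → no match

B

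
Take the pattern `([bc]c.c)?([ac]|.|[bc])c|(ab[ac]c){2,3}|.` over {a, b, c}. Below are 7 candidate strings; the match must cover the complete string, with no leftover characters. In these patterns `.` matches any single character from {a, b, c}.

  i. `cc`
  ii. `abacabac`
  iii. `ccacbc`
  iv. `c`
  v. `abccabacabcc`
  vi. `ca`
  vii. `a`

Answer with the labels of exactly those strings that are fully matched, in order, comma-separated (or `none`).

i, ii, iii, iv, v, vii

i → match
ii → match
iii → match
iv → match
v → match
vi → no match
vii → match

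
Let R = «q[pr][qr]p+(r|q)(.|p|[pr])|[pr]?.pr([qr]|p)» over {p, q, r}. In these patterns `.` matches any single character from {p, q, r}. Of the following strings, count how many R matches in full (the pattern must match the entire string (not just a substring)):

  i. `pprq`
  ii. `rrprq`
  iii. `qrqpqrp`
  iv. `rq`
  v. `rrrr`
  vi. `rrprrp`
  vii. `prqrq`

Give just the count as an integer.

i → match
ii → match
iii → no match
iv → no match
v → no match
vi → no match
vii → no match
Total matched: 2

2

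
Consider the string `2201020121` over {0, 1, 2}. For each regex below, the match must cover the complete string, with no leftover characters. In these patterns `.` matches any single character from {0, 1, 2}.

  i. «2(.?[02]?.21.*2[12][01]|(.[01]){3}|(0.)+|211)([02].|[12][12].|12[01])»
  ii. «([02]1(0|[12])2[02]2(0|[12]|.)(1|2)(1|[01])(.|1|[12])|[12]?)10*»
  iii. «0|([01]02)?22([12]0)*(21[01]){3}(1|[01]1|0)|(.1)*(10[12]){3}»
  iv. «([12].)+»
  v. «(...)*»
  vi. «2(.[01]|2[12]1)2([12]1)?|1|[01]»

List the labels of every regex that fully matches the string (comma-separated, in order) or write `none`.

i

i → match
ii → no match
iii → no match
iv → no match
v → no match
vi → no match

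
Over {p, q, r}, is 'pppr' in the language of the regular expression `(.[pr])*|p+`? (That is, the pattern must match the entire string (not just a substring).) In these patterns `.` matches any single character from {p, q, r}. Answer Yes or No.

Yes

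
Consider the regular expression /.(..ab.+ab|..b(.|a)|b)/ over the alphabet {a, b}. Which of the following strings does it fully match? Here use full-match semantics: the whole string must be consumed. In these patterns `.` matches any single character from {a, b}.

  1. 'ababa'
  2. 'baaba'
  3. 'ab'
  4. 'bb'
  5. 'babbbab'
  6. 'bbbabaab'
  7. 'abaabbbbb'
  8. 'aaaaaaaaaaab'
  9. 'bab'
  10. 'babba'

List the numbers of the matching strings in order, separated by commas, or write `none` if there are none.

1 → match
2 → match
3 → match
4 → match
5 → no match
6 → match
7 → no match
8 → no match
9 → no match
10 → match

1, 2, 3, 4, 6, 10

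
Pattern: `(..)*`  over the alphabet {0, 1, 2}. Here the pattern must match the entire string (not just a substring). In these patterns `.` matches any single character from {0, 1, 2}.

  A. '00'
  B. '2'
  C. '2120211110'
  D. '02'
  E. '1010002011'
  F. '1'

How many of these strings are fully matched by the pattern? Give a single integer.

4

A. '00' → match
B. '2' → no match
C. '2120211110' → match
D. '02' → match
E. '1010002011' → match
F. '1' → no match
Total matched: 4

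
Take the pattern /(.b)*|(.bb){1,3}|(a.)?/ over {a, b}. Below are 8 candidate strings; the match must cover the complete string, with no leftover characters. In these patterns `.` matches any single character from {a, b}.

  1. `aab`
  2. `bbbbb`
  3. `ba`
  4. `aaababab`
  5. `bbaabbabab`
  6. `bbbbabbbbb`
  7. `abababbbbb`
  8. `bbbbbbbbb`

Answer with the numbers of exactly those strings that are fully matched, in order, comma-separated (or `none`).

6, 7, 8

1 → no match
2 → no match
3 → no match
4 → no match
5 → no match
6 → match
7 → match
8 → match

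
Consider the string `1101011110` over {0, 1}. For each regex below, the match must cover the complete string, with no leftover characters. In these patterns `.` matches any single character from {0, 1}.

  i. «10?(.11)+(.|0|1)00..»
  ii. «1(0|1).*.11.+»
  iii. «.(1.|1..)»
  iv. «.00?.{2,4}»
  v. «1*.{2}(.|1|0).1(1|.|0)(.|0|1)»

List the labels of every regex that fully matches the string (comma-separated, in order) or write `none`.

ii

i → no match
ii → match
iii → no match
iv → no match
v → no match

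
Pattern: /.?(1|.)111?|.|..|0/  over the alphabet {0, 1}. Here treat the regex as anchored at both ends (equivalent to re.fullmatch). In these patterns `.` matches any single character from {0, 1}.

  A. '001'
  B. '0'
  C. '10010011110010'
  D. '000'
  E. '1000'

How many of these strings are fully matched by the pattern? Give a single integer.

1

A → no match
B → match
C → no match
D → no match
E → no match
Total matched: 1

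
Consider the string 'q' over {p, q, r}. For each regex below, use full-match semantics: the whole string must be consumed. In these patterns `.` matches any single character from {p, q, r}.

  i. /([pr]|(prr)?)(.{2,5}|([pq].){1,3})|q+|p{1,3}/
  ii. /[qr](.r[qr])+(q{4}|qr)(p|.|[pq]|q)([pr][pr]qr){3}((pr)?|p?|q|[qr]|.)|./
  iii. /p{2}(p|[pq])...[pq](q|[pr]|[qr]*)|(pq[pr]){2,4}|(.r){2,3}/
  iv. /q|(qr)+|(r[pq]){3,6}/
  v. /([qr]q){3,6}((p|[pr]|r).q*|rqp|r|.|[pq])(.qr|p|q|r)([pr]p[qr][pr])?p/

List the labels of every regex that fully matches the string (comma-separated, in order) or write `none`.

i, ii, iv

i → match
ii → match
iii → no match
iv → match
v → no match — must end with 'p'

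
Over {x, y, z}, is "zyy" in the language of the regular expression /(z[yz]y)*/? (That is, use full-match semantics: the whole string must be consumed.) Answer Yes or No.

Yes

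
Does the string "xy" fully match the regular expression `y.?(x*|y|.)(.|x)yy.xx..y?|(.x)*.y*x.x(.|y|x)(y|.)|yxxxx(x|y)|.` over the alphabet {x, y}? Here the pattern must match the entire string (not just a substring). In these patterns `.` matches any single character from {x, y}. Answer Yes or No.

No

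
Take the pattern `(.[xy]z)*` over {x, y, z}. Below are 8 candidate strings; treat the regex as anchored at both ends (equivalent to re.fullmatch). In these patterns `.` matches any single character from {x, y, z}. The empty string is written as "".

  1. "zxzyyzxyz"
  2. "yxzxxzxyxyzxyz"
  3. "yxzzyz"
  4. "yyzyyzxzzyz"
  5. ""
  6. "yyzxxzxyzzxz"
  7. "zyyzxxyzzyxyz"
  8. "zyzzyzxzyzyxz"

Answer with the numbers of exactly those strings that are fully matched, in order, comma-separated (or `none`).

1, 3, 5, 6

1 → match
2 → no match
3 → match
4 → no match
5 → match
6 → match
7 → no match
8 → no match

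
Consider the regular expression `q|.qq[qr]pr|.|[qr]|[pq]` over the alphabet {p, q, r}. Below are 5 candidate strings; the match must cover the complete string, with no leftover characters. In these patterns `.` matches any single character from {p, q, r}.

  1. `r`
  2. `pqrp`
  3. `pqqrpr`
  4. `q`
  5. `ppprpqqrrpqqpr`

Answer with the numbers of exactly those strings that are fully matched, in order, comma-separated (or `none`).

1 → match
2 → no match
3 → match
4 → match
5 → no match

1, 3, 4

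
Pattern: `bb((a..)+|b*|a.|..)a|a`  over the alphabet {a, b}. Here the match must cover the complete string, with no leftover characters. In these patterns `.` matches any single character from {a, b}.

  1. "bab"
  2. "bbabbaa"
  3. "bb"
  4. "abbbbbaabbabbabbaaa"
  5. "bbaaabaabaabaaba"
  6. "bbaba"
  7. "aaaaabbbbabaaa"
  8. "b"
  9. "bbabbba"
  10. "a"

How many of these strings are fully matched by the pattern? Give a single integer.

1 → no match — must end with "a"
2 → no match
3 → no match — must end with "a"
4 → no match
5 → no match
6 → match
7 → no match
8 → no match — must end with "a"
9 → no match
10 → match
Total matched: 2

2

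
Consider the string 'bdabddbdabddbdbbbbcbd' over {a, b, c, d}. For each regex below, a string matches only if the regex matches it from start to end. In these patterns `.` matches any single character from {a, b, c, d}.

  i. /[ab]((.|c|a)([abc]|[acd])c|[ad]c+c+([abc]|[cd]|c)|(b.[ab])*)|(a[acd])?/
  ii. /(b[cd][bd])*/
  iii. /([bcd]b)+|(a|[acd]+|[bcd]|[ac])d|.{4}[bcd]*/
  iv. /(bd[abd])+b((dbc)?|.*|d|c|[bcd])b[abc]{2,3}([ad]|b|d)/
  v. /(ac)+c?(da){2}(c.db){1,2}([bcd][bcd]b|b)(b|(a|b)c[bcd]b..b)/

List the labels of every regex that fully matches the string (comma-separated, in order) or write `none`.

iv

i → no match
ii → no match
iii → no match
iv → match
v → no match — must start with 'ac'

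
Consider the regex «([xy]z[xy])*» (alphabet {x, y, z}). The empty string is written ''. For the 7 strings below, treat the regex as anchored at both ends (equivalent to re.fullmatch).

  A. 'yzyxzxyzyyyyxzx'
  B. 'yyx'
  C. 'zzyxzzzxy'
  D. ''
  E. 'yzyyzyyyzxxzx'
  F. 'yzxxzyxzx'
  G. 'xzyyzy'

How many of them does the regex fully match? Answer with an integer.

3

A → no match
B → no match
C → no match
D → match
E → no match
F → match
G → match
Total matched: 3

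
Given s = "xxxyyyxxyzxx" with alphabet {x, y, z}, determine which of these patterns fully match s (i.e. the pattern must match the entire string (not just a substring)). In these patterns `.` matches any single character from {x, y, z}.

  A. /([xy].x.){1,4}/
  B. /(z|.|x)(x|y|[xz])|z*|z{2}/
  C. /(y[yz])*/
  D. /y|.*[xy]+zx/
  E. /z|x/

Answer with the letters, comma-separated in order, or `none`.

A

A → match
B → no match
C → no match
D → no match
E → no match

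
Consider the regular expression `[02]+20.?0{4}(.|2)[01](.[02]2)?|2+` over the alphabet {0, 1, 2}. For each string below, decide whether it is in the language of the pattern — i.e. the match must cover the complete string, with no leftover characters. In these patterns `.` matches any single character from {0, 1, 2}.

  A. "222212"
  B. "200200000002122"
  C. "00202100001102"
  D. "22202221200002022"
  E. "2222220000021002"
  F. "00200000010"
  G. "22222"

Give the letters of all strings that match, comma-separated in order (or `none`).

E, F, G

A → no match
B → no match
C → no match
D → no match
E → match
F → match
G → match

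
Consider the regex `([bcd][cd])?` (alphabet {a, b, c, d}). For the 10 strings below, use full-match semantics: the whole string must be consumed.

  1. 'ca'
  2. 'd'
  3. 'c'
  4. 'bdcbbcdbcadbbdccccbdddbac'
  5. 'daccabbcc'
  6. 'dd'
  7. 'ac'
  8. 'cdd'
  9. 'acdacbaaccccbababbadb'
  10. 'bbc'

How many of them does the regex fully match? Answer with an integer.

1

1 → no match
2 → no match
3 → no match
4 → no match
5 → no match
6 → match
7 → no match
8 → no match
9 → no match
10 → no match
Total matched: 1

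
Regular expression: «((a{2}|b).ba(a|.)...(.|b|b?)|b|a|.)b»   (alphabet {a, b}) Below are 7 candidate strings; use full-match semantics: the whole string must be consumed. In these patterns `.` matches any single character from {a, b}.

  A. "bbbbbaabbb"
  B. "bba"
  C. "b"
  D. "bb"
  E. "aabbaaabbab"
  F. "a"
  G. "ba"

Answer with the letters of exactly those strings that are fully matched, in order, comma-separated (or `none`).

D, E

A → no match
B → no match — must end with "b"
C → no match
D → match
E → match
F → no match — must end with "b"
G → no match — must end with "b"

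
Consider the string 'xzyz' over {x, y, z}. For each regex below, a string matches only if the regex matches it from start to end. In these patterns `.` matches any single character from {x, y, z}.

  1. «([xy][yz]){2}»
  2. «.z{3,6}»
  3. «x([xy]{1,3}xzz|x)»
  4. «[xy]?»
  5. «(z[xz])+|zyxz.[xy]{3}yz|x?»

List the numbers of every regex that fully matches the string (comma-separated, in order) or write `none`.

1 → match
2 → no match
3 → no match
4 → no match
5 → no match

1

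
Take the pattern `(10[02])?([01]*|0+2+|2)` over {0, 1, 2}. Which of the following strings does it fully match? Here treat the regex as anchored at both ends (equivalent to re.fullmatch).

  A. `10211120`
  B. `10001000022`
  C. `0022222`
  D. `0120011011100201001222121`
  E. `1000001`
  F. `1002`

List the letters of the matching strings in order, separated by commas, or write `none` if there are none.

C, E, F

A → no match
B → no match
C → match
D → no match
E → match
F → match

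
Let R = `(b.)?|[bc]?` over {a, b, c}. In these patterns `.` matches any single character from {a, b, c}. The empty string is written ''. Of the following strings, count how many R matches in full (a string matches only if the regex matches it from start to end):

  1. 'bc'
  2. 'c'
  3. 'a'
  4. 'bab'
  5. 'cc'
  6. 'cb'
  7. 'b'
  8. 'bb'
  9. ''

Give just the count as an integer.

5

1 → match
2 → match
3 → no match
4 → no match
5 → no match
6 → no match
7 → match
8 → match
9 → match
Total matched: 5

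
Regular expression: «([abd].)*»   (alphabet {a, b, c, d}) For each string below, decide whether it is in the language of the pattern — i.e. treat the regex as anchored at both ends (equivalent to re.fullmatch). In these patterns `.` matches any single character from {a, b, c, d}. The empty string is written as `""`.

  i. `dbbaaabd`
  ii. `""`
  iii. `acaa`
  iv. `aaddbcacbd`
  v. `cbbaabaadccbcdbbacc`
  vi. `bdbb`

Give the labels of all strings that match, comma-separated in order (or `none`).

i, ii, iii, iv, vi

i → match
ii → match
iii → match
iv → match
v → no match
vi → match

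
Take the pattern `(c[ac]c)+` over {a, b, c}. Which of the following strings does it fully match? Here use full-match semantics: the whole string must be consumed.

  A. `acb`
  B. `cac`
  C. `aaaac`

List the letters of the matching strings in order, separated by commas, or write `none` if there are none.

B

A → no match — must start with `c`
B → match
C → no match — must start with `c`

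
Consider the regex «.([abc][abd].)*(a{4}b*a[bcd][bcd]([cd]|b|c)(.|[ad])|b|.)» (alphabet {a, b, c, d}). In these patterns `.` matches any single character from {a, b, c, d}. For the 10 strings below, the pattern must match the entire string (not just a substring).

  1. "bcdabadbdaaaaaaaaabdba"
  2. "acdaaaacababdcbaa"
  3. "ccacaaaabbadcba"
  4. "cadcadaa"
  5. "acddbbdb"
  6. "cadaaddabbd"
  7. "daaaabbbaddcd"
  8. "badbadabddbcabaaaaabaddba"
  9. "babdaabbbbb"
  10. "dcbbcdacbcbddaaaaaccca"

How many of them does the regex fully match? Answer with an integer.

9

1 → match
2 → match
3 → match
4 → match
5 → match
6 → match
7 → match
8 → no match
9 → match
10 → match
Total matched: 9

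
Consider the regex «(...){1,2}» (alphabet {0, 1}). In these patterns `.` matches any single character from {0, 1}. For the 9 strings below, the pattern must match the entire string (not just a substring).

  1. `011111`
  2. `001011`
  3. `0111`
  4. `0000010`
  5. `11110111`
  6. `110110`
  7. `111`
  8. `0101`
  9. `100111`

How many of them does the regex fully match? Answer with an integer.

5

1 → match
2 → match
3 → no match
4 → no match
5 → no match
6 → match
7 → match
8 → no match
9 → match
Total matched: 5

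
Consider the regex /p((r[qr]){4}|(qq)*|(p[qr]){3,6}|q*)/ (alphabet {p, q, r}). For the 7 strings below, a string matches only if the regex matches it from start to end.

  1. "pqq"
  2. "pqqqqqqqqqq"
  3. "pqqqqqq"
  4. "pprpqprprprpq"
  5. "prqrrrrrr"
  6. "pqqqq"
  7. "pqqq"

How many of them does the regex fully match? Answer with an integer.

7

1 → match
2 → match
3 → match
4 → match
5 → match
6 → match
7 → match
Total matched: 7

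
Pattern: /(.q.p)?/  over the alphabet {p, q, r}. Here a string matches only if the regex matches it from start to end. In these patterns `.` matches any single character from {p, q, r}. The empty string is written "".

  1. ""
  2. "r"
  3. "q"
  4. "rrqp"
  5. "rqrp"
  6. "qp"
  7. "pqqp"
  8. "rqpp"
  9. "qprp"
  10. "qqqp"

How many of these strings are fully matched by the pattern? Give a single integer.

5

1 → match
2 → no match
3 → no match
4 → no match
5 → match
6 → no match
7 → match
8 → match
9 → no match
10 → match
Total matched: 5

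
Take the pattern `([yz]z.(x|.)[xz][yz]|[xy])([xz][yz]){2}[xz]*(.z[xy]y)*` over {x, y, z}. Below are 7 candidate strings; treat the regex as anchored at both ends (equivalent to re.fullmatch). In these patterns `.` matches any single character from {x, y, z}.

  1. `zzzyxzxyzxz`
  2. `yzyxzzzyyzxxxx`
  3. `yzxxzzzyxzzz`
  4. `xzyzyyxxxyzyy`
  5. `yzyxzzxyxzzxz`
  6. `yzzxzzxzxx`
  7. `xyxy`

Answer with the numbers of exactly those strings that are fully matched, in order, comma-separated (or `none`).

3, 5, 6

1 → no match
2 → no match
3 → match
4 → no match
5 → match
6 → match
7 → no match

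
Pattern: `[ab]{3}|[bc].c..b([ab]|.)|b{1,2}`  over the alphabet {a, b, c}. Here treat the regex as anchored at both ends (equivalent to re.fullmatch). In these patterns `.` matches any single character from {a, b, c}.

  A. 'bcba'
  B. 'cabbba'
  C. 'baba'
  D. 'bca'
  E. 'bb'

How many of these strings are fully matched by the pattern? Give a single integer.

1

A → no match
B → no match
C → no match
D → no match
E → match
Total matched: 1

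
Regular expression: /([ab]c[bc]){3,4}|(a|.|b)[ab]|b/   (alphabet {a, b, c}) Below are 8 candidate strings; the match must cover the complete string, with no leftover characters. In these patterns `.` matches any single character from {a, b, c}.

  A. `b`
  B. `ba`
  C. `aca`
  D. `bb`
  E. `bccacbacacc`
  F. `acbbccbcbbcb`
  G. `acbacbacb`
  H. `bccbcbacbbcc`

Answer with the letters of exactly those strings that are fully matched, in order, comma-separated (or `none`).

A. `b` → match
B. `ba` → match
C. `aca` → no match
D. `bb` → match
E. `bccacbacacc` → no match
F. `acbbccbcbbcb` → match
G. `acbacbacb` → match
H. `bccbcbacbbcc` → match

A, B, D, F, G, H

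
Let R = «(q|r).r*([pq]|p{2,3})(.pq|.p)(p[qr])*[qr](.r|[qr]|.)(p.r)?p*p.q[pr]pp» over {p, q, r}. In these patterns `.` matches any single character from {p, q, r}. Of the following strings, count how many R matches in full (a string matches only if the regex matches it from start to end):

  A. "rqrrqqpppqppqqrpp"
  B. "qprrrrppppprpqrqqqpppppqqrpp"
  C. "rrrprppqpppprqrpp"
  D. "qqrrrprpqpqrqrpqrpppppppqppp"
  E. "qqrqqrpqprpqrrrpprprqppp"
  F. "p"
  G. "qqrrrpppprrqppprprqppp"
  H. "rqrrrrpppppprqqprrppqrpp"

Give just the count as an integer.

A → no match
B → no match
C → no match
D → match
E → no match
F → no match — must end with "pp"
G → no match
H → match
Total matched: 2

2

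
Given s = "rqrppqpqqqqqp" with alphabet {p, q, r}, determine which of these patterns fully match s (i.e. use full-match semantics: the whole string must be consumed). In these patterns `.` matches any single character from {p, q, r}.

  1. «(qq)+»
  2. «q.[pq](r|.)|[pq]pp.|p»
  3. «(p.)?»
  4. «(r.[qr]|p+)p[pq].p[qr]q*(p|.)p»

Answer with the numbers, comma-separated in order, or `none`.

4

1 → no match — must start with "qq"
2 → no match
3 → no match
4 → match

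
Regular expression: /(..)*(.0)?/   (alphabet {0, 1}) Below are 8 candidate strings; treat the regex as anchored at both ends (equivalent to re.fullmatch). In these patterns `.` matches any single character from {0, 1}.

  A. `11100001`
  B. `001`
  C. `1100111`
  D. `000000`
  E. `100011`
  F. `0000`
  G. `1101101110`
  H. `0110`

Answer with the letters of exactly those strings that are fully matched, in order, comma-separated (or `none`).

A, D, E, F, G, H

A. `11100001` → match
B. `001` → no match
C. `1100111` → no match
D. `000000` → match
E. `100011` → match
F. `0000` → match
G. `1101101110` → match
H. `0110` → match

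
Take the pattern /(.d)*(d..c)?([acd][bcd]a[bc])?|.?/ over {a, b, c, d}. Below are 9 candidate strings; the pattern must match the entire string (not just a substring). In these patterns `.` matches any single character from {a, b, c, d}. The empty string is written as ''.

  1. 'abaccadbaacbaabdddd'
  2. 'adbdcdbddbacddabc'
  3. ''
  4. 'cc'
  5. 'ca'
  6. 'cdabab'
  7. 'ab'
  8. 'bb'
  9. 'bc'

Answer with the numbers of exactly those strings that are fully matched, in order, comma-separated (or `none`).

1 → no match
2 → no match
3. '' → match
4. 'cc' → no match
5. 'ca' → no match
6. 'cdabab' → match
7. 'ab' → no match
8. 'bb' → no match
9. 'bc' → no match

3, 6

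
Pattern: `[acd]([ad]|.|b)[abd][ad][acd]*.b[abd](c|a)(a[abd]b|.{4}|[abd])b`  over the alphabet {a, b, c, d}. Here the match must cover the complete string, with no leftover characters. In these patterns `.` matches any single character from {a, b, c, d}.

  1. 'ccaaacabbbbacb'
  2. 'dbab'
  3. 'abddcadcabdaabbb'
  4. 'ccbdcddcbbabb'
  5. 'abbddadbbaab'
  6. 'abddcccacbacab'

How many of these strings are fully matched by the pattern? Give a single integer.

4

1 → no match
2 → no match
3 → match
4 → match
5 → match
6 → match
Total matched: 4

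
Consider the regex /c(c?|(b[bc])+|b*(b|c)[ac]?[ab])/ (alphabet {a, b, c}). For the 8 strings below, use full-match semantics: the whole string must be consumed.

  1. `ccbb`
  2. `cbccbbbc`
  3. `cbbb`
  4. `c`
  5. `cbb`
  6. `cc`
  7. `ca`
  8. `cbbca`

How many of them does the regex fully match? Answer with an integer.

5

1 → no match
2 → no match
3 → match
4 → match
5 → match
6 → match
7 → no match
8 → match
Total matched: 5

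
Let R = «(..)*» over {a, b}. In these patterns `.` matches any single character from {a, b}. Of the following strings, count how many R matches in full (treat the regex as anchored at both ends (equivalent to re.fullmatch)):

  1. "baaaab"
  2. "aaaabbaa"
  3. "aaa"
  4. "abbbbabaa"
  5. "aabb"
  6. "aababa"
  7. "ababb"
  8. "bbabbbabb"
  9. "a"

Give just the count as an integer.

4

1 → match
2 → match
3 → no match
4 → no match
5 → match
6 → match
7 → no match
8 → no match
9 → no match
Total matched: 4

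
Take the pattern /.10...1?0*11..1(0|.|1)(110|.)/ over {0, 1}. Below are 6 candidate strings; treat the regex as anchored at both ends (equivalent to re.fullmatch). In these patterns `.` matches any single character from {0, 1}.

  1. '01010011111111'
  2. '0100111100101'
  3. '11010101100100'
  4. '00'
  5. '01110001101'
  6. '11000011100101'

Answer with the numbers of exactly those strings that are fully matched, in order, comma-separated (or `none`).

1, 2, 3, 6

1 → match
2 → match
3 → match
4 → no match
5 → no match
6 → match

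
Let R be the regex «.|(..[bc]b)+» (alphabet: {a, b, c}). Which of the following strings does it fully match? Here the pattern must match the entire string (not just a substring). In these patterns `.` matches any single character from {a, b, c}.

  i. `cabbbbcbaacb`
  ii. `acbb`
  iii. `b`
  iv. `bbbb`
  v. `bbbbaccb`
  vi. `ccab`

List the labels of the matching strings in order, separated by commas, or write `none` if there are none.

i. `cabbbbcbaacb` → match
ii. `acbb` → match
iii. `b` → match
iv. `bbbb` → match
v. `bbbbaccb` → match
vi. `ccab` → no match

i, ii, iii, iv, v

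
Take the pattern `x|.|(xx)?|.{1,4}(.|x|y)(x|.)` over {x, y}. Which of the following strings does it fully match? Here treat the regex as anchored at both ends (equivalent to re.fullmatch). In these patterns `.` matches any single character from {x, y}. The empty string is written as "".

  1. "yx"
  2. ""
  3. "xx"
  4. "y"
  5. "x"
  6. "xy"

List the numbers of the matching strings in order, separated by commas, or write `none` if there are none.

1 → no match
2 → match
3 → match
4 → match
5 → match
6 → no match

2, 3, 4, 5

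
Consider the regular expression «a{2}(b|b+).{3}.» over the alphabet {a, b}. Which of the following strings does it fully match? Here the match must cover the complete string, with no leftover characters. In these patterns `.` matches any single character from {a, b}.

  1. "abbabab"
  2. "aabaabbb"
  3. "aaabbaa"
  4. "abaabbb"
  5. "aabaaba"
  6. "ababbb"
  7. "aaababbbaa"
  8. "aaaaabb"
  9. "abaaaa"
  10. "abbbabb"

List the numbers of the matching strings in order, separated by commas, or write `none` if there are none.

5

1. "abbabab" → no match
2. "aabaabbb" → no match
3. "aaabbaa" → no match
4. "abaabbb" → no match
5. "aabaaba" → match
6. "ababbb" → no match
7. "aaababbbaa" → no match
8. "aaaaabb" → no match
9. "abaaaa" → no match
10. "abbbabb" → no match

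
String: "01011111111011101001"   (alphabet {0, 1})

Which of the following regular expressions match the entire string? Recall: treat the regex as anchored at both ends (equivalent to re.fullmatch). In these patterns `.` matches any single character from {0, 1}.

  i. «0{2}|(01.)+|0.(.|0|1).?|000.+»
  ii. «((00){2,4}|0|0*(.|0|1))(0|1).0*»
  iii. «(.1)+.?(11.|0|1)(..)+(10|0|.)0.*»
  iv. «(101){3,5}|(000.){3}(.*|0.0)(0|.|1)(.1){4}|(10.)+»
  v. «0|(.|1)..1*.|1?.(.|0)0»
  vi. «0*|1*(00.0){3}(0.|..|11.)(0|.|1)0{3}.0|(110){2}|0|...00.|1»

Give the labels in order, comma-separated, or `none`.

i → no match
ii → no match
iii → match
iv → no match
v → no match
vi → no match

iii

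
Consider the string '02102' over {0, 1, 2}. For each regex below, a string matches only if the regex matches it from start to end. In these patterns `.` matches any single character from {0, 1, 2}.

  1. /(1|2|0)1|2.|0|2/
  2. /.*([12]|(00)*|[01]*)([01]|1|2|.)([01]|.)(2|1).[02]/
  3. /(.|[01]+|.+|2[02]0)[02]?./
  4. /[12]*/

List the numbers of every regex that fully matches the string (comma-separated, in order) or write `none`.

2, 3

1 → no match
2 → match
3 → match
4 → no match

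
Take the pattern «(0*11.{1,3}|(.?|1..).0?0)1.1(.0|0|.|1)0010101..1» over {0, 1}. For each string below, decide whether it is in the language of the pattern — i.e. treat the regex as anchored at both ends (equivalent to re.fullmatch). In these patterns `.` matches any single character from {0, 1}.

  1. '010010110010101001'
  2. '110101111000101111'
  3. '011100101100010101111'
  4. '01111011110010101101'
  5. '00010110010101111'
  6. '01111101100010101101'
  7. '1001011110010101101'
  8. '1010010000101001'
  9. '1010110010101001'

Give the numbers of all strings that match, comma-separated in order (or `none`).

1, 3, 4, 5, 6, 7, 9

1 → match
2 → no match
3 → match
4 → match
5 → match
6 → match
7 → match
8 → no match
9 → match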